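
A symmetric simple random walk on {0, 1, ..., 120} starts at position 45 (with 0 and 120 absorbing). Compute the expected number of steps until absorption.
E[τ | X_0 = 45] = 3375

Let v_k = E[τ | X_0 = k]. Boundary: v_0 = v_120 = 0. Recurrence: v_k = 1 + (v_{k-1} + v_{k+1})/2 for 1 ≤ k ≤ 119. The particular solution to v_k − (v_{k-1} + v_{k+1})/2 = 1 is v_k = −k^2. Adding homogeneous solution A + B k and matching boundaries gives v_k = k (120 − k). Substituting k = 45: v_45 = 45 · 75 = 3375.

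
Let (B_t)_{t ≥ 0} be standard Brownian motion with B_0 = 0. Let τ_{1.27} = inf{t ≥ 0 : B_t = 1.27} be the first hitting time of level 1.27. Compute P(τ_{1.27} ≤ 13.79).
P(τ_{1.27} ≤ 13.79) = 2(1 − Φ(1.27/√13.79)) = 2(1 − Φ(0.3420)) ≈ 0.7324

By the reflection principle for standard BM, P(τ_b ≤ t) = 2 · P(B_t ≥ b). Since B_t ~ N(0, t), P(B_t ≥ 1.27) = 1 − Φ(1.27/√t) = 1 − Φ(1.27/√13.79) = 1 − Φ(0.3420) ≈ 0.36618. Doubling: P(τ_{1.27} ≤ 13.79) ≈ 2 · 0.36618 = 0.73236 ≈ 0.7324.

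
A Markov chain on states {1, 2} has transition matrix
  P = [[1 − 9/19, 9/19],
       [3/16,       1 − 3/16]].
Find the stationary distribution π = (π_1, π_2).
π_1 = 19/67, π_2 = 48/67

Solve πP = π with π_1 + π_2 = 1. From πP = π: π_1 · (1 − 9/19) + π_2 · 3/16 = π_1 ⇒ π_2 · 3/16 = π_1 · 9/19 ⇒ π_2/π_1 = (9/19)/(3/16) = 48/19. Together with π_1 + π_2 = 1:
  π_1 = (3/16)/(9/19 + 3/16) = (3/16)/(201/304) = 19/67,
  π_2 = (9/19)/(9/19 + 3/16) = (9/19)/(201/304) = 48/67.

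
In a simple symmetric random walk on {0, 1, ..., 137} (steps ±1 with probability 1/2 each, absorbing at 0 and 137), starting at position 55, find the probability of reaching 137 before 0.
P(hit 137 before 0) = 55/137

Let u_k = P(hit 137 before 0 | start at k). Then u_0 = 0, u_137 = 1, and u_k = u_{k-1}/2 + u_{k+1}/2 for 1 ≤ k ≤ 136. This harmonic recurrence is solved by u_k = k/137, giving u_55 = 55/137.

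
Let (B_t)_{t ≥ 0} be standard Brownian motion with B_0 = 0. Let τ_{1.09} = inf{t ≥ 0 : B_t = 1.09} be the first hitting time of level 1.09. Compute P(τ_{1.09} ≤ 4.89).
P(τ_{1.09} ≤ 4.89) = 2(1 − Φ(1.09/√4.89)) = 2(1 − Φ(0.4929)) ≈ 0.6221

By the reflection principle for standard BM, P(τ_b ≤ t) = 2 · P(B_t ≥ b). Since B_t ~ N(0, t), P(B_t ≥ 1.09) = 1 − Φ(1.09/√t) = 1 − Φ(1.09/√4.89) = 1 − Φ(0.4929) ≈ 0.31104. Doubling: P(τ_{1.09} ≤ 4.89) ≈ 2 · 0.31104 = 0.62208 ≈ 0.6221.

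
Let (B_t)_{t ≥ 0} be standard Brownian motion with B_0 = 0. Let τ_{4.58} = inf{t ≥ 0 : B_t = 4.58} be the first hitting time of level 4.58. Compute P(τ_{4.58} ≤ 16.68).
P(τ_{4.58} ≤ 16.68) = 2(1 − Φ(4.58/√16.68)) = 2(1 − Φ(1.1214)) ≈ 0.2621

By the reflection principle for standard BM, P(τ_b ≤ t) = 2 · P(B_t ≥ b). Since B_t ~ N(0, t), P(B_t ≥ 4.58) = 1 − Φ(4.58/√t) = 1 − Φ(4.58/√16.68) = 1 − Φ(1.1214) ≈ 0.13106. Doubling: P(τ_{4.58} ≤ 16.68) ≈ 2 · 0.13106 = 0.26212 ≈ 0.2621.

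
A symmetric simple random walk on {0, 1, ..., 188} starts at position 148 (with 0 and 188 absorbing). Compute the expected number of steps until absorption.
E[τ | X_0 = 148] = 5920

Let v_k = E[τ | X_0 = k]. Boundary: v_0 = v_188 = 0. Recurrence: v_k = 1 + (v_{k-1} + v_{k+1})/2 for 1 ≤ k ≤ 187. The particular solution to v_k − (v_{k-1} + v_{k+1})/2 = 1 is v_k = −k^2. Adding homogeneous solution A + B k and matching boundaries gives v_k = k (188 − k). Substituting k = 148: v_148 = 148 · 40 = 5920.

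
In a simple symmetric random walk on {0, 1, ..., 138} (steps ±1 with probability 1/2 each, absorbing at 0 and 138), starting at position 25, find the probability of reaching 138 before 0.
P(hit 138 before 0) = 25/138

Let u_k = P(hit 138 before 0 | start at k). Then u_0 = 0, u_138 = 1, and u_k = u_{k-1}/2 + u_{k+1}/2 for 1 ≤ k ≤ 137. This harmonic recurrence is solved by u_k = k/138, giving u_25 = 25/138.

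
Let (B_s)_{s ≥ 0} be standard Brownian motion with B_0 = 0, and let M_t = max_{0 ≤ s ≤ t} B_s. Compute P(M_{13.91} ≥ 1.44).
P(M_{13.91} ≥ 1.44) = 2·P(B_{13.91} ≥ 1.44) = 2(1 − Φ(1.44/√13.91)) ≈ 0.6994

By the reflection principle for Brownian motion, P(M_t ≥ a) = 2 · P(B_t ≥ a) for a ≥ 0. Since B_t ~ N(0, t), P(B_t ≥ 1.44) = 1 − Φ(1.44/√t) = 1 − Φ(1.44/√13.91) = 1 − Φ(0.3861). So
  P(M_{13.91} ≥ 1.44) = 2(1 − Φ(0.3861)) ≈ 0.6994.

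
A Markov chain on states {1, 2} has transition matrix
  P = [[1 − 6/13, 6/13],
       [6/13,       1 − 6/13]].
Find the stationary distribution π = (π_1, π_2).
π_1 = 1/2, π_2 = 1/2

Solve πP = π with π_1 + π_2 = 1. From πP = π: π_1 · (1 − 6/13) + π_2 · 6/13 = π_1 ⇒ π_2 · 6/13 = π_1 · 6/13 ⇒ π_2/π_1 = (6/13)/(6/13) = 1. Together with π_1 + π_2 = 1:
  π_1 = (6/13)/(6/13 + 6/13) = (6/13)/(12/13) = 1/2,
  π_2 = (6/13)/(6/13 + 6/13) = (6/13)/(12/13) = 1/2.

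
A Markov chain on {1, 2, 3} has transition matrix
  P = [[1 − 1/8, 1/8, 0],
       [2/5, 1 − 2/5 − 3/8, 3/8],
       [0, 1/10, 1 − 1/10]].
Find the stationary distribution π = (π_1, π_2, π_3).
π = (64/159, 20/159, 25/53)

This is a birth-death chain on three states, which satisfies detailed balance: π_1 · P_{12} = π_2 · P_{21} and π_2 · P_{23} = π_3 · P_{32}.
From π_1 · 1/8 = π_2 · 2/5: π_2/π_1 = (1/8)/(2/5) = 5/16.
From π_2 · 3/8 = π_3 · 1/10: π_3/π_2 = (3/8)/(1/10) = 15/4.
Take π_1 proportional to 1; then unnormalized π = (1, 5/16, 75/64). Normalize by dividing by the sum 159/64:
  π = (64/159, 20/159, 25/53).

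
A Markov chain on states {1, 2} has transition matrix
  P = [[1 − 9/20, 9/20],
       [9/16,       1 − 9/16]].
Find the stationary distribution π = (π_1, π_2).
π_1 = 5/9, π_2 = 4/9

Solve πP = π with π_1 + π_2 = 1. From πP = π: π_1 · (1 − 9/20) + π_2 · 9/16 = π_1 ⇒ π_2 · 9/16 = π_1 · 9/20 ⇒ π_2/π_1 = (9/20)/(9/16) = 4/5. Together with π_1 + π_2 = 1:
  π_1 = (9/16)/(9/20 + 9/16) = (9/16)/(81/80) = 5/9,
  π_2 = (9/20)/(9/20 + 9/16) = (9/20)/(81/80) = 4/9.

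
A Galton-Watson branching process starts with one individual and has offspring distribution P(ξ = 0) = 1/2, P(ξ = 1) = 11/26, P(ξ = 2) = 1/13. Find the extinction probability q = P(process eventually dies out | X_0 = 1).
q = 1

Mean offspring μ = 0·1/2 + 1·11/26 + 2·1/13 = 15/26 ≤ 1. For μ ≤ 1 with offspring not concentrated at 1, the Galton-Watson process goes extinct almost surely, so q = 1.
(Algebraic check: The pgf is f(s) = 1/2 + 11/26·s + 1/13·s². The extinction probability q is the smallest fixed point of f in [0, 1]. Setting s = f(s):
  1/13·s² + (11/26 − 1)·s + 1/2 = 0
  1/13·s² − (1/2 + 1/13)·s + 1/2 = 0
which factors as (s − 1)·(1/13·s − 1/2) = 0, giving roots s = 1 and s = (1/2)/(1/13) = 13/2. Since 13/2 ≥ 1, the smallest root in [0, 1] is s = 1.)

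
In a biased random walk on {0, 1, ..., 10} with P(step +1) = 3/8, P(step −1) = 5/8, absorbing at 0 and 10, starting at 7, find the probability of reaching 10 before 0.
P(hit 10 before 0) = (1 − (5/3)^7) / (1 − (5/3)^10) = 1025163/4853288

Let u_k denote P(reach 10 before 0 | start at k). Boundary: u_0 = 0, u_10 = 1. Recurrence: u_k = 3/8·u_{k+1} + 5/8·u_{k-1} for 1 ≤ k ≤ 9. Try u_k = A + B·r^k with r = q/p = (5/8)/(3/8) = 5/3. Substitution satisfies the recurrence; boundary conditions give:
  u_k = (1 − r^k) / (1 − r^N) = (1 − (5/3)^7) / (1 − (5/3)^10) = 1025163/4853288.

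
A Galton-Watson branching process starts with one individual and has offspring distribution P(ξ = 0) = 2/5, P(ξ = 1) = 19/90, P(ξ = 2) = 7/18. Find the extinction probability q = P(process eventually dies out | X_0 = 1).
q = 1

Mean offspring μ = 0·2/5 + 1·19/90 + 2·7/18 = 89/90 ≤ 1. For μ ≤ 1 with offspring not concentrated at 1, the Galton-Watson process goes extinct almost surely, so q = 1.
(Algebraic check: The pgf is f(s) = 2/5 + 19/90·s + 7/18·s². The extinction probability q is the smallest fixed point of f in [0, 1]. Setting s = f(s):
  7/18·s² + (19/90 − 1)·s + 2/5 = 0
  7/18·s² − (2/5 + 7/18)·s + 2/5 = 0
which factors as (s − 1)·(7/18·s − 2/5) = 0, giving roots s = 1 and s = (2/5)/(7/18) = 36/35. Since 36/35 ≥ 1, the smallest root in [0, 1] is s = 1.)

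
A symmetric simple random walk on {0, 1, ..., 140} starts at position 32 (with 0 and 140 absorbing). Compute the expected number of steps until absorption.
E[τ | X_0 = 32] = 3456

Let v_k = E[τ | X_0 = k]. Boundary: v_0 = v_140 = 0. Recurrence: v_k = 1 + (v_{k-1} + v_{k+1})/2 for 1 ≤ k ≤ 139. The particular solution to v_k − (v_{k-1} + v_{k+1})/2 = 1 is v_k = −k^2. Adding homogeneous solution A + B k and matching boundaries gives v_k = k (140 − k). Substituting k = 32: v_32 = 32 · 108 = 3456.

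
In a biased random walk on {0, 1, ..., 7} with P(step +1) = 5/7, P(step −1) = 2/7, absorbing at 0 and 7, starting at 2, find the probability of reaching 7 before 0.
P(hit 7 before 0) = (1 − (2/5)^2) / (1 − (2/5)^7) = 21875/25999

Let u_k denote P(reach 7 before 0 | start at k). Boundary: u_0 = 0, u_7 = 1. Recurrence: u_k = 5/7·u_{k+1} + 2/7·u_{k-1} for 1 ≤ k ≤ 6. Try u_k = A + B·r^k with r = q/p = (2/7)/(5/7) = 2/5. Substitution satisfies the recurrence; boundary conditions give:
  u_k = (1 − r^k) / (1 − r^N) = (1 − (2/5)^2) / (1 − (2/5)^7) = 21875/25999.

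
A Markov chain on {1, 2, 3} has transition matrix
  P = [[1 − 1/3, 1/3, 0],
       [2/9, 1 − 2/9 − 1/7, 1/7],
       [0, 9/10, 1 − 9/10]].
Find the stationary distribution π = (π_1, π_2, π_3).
π = (42/115, 63/115, 2/23)

This is a birth-death chain on three states, which satisfies detailed balance: π_1 · P_{12} = π_2 · P_{21} and π_2 · P_{23} = π_3 · P_{32}.
From π_1 · 1/3 = π_2 · 2/9: π_2/π_1 = (1/3)/(2/9) = 3/2.
From π_2 · 1/7 = π_3 · 9/10: π_3/π_2 = (1/7)/(9/10) = 10/63.
Take π_1 proportional to 1; then unnormalized π = (1, 3/2, 5/21). Normalize by dividing by the sum 115/42:
  π = (42/115, 63/115, 2/23).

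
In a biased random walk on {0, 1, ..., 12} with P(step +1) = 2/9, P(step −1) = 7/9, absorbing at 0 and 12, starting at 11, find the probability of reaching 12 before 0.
P(hit 12 before 0) = (1 − (7/2)^11) / (1 − (7/2)^12) = 790929878/2768256621

Let u_k denote P(reach 12 before 0 | start at k). Boundary: u_0 = 0, u_12 = 1. Recurrence: u_k = 2/9·u_{k+1} + 7/9·u_{k-1} for 1 ≤ k ≤ 11. Try u_k = A + B·r^k with r = q/p = (7/9)/(2/9) = 7/2. Substitution satisfies the recurrence; boundary conditions give:
  u_k = (1 − r^k) / (1 − r^N) = (1 − (7/2)^11) / (1 − (7/2)^12) = 790929878/2768256621.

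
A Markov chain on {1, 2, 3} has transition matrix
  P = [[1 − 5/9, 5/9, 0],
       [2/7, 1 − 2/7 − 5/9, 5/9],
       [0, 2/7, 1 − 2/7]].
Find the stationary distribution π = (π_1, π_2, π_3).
π = (324/2179, 630/2179, 1225/2179)

This is a birth-death chain on three states, which satisfies detailed balance: π_1 · P_{12} = π_2 · P_{21} and π_2 · P_{23} = π_3 · P_{32}.
From π_1 · 5/9 = π_2 · 2/7: π_2/π_1 = (5/9)/(2/7) = 35/18.
From π_2 · 5/9 = π_3 · 2/7: π_3/π_2 = (5/9)/(2/7) = 35/18.
Take π_1 proportional to 1; then unnormalized π = (1, 35/18, 1225/324). Normalize by dividing by the sum 2179/324:
  π = (324/2179, 630/2179, 1225/2179).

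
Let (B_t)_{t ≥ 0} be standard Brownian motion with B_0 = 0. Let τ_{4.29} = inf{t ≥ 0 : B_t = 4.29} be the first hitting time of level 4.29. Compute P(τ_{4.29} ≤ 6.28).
P(τ_{4.29} ≤ 6.28) = 2(1 − Φ(4.29/√6.28)) = 2(1 − Φ(1.7119)) ≈ 0.0869

By the reflection principle for standard BM, P(τ_b ≤ t) = 2 · P(B_t ≥ b). Since B_t ~ N(0, t), P(B_t ≥ 4.29) = 1 − Φ(4.29/√t) = 1 − Φ(4.29/√6.28) = 1 − Φ(1.7119) ≈ 0.04346. Doubling: P(τ_{4.29} ≤ 6.28) ≈ 2 · 0.04346 = 0.08692 ≈ 0.0869.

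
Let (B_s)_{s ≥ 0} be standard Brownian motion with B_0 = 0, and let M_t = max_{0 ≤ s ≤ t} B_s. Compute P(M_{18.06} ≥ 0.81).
P(M_{18.06} ≥ 0.81) = 2·P(B_{18.06} ≥ 0.81) = 2(1 − Φ(0.81/√18.06)) ≈ 0.8488

By the reflection principle for Brownian motion, P(M_t ≥ a) = 2 · P(B_t ≥ a) for a ≥ 0. Since B_t ~ N(0, t), P(B_t ≥ 0.81) = 1 − Φ(0.81/√t) = 1 − Φ(0.81/√18.06) = 1 − Φ(0.1906). So
  P(M_{18.06} ≥ 0.81) = 2(1 − Φ(0.1906)) ≈ 0.8488.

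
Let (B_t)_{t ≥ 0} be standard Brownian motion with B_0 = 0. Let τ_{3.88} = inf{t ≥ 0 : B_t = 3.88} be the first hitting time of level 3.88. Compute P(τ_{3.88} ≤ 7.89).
P(τ_{3.88} ≤ 7.89) = 2(1 − Φ(3.88/√7.89)) = 2(1 − Φ(1.3813)) ≈ 0.1672

By the reflection principle for standard BM, P(τ_b ≤ t) = 2 · P(B_t ≥ b). Since B_t ~ N(0, t), P(B_t ≥ 3.88) = 1 − Φ(3.88/√t) = 1 − Φ(3.88/√7.89) = 1 − Φ(1.3813) ≈ 0.08359. Doubling: P(τ_{3.88} ≤ 7.89) ≈ 2 · 0.08359 = 0.16718 ≈ 0.1672.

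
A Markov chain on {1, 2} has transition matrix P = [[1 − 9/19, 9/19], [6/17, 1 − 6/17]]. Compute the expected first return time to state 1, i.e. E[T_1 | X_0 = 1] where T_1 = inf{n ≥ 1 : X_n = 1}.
E[T_1 | X_0 = 1] = 1/π_1 = 89/38

For an irreducible recurrent Markov chain with stationary distribution π, E[T_i | X_0 = i] = 1/π_i (Kac's formula). Here π_1 = (6/17)/(9/19 + 6/17) = (6/17)/(267/323) = 38/89, so E[T_1 | X_0 = 1] = 1/π_1 = (9/19 + 6/17)/(6/17) = (267/323)/(6/17) = 89/38.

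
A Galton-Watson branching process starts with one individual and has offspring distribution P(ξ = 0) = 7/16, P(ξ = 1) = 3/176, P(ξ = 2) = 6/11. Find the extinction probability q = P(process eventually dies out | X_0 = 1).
q = 77/96

The pgf is f(s) = 7/16 + 3/176·s + 6/11·s². The extinction probability q is the smallest fixed point of f in [0, 1]. Setting s = f(s):
  6/11·s² + (3/176 − 1)·s + 7/16 = 0
  6/11·s² − (7/16 + 6/11)·s + 7/16 = 0
which factors as (s − 1)·(6/11·s − 7/16) = 0, giving roots s = 1 and s = (7/16)/(6/11) = 77/96.
Mean offspring μ = 3/176 + 2·6/11 = 195/176 > 1 (supercritical), so q < 1. The extinction probability is the smaller root: q = (7/16)/(6/11) = 77/96.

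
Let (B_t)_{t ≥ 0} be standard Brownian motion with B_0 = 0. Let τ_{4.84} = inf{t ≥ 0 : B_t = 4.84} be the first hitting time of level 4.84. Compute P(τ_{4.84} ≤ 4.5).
P(τ_{4.84} ≤ 4.5) = 2(1 − Φ(4.84/√4.5)) = 2(1 − Φ(2.2816)) ≈ 0.0225

By the reflection principle for standard BM, P(τ_b ≤ t) = 2 · P(B_t ≥ b). Since B_t ~ N(0, t), P(B_t ≥ 4.84) = 1 − Φ(4.84/√t) = 1 − Φ(4.84/√4.5) = 1 − Φ(2.2816) ≈ 0.01126. Doubling: P(τ_{4.84} ≤ 4.5) ≈ 2 · 0.01126 = 0.02252 ≈ 0.0225.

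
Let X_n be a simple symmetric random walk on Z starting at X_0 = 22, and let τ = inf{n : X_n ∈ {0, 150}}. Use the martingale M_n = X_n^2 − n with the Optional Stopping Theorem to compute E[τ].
E[τ] = 2816

M_n = X_n^2 − n is a martingale (since E[X_{n+1}^2 | F_n] = X_n^2 + 1). By OST (τ has finite mean in a bounded region), E[M_τ] = E[M_0] = X_0^2 − 0 = 22^2 = 484. Also E[M_τ] = E[X_τ^2] − E[τ]. The walk exits at 0 or 150, with P(hit 150 first) = 22/150, so E[X_τ^2] = 150^2 · 22/150 + 0 = 3300. Thus E[τ] = E[X_τ^2] − E[M_τ] = 3300 − 484 = 2816 = 22(150 − 22) = 2816.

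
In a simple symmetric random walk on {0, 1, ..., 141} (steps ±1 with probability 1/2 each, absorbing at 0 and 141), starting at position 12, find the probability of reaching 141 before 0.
P(hit 141 before 0) = 12/141 = 4/47

Let u_k = P(hit 141 before 0 | start at k). Then u_0 = 0, u_141 = 1, and u_k = u_{k-1}/2 + u_{k+1}/2 for 1 ≤ k ≤ 140. This harmonic recurrence is solved by u_k = k/141, giving u_12 = 12/141 = 4/47.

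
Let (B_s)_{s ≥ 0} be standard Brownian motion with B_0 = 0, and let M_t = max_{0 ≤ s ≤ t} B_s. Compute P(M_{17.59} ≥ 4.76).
P(M_{17.59} ≥ 4.76) = 2·P(B_{17.59} ≥ 4.76) = 2(1 − Φ(4.76/√17.59)) ≈ 0.2564

By the reflection principle for Brownian motion, P(M_t ≥ a) = 2 · P(B_t ≥ a) for a ≥ 0. Since B_t ~ N(0, t), P(B_t ≥ 4.76) = 1 − Φ(4.76/√t) = 1 − Φ(4.76/√17.59) = 1 − Φ(1.1349). So
  P(M_{17.59} ≥ 4.76) = 2(1 − Φ(1.1349)) ≈ 0.2564.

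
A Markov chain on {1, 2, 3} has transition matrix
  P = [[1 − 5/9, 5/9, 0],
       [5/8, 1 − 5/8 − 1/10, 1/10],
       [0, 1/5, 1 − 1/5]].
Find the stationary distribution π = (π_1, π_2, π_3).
π = (3/7, 8/21, 4/21)

This is a birth-death chain on three states, which satisfies detailed balance: π_1 · P_{12} = π_2 · P_{21} and π_2 · P_{23} = π_3 · P_{32}.
From π_1 · 5/9 = π_2 · 5/8: π_2/π_1 = (5/9)/(5/8) = 8/9.
From π_2 · 1/10 = π_3 · 1/5: π_3/π_2 = (1/10)/(1/5) = 1/2.
Take π_1 proportional to 1; then unnormalized π = (1, 8/9, 4/9). Normalize by dividing by the sum 7/3:
  π = (3/7, 8/21, 4/21).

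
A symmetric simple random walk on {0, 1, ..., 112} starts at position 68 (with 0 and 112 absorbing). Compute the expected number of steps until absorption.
E[τ | X_0 = 68] = 2992

Let v_k = E[τ | X_0 = k]. Boundary: v_0 = v_112 = 0. Recurrence: v_k = 1 + (v_{k-1} + v_{k+1})/2 for 1 ≤ k ≤ 111. The particular solution to v_k − (v_{k-1} + v_{k+1})/2 = 1 is v_k = −k^2. Adding homogeneous solution A + B k and matching boundaries gives v_k = k (112 − k). Substituting k = 68: v_68 = 68 · 44 = 2992.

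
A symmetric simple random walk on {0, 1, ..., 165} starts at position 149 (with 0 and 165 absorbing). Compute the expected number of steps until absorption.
E[τ | X_0 = 149] = 2384

Let v_k = E[τ | X_0 = k]. Boundary: v_0 = v_165 = 0. Recurrence: v_k = 1 + (v_{k-1} + v_{k+1})/2 for 1 ≤ k ≤ 164. The particular solution to v_k − (v_{k-1} + v_{k+1})/2 = 1 is v_k = −k^2. Adding homogeneous solution A + B k and matching boundaries gives v_k = k (165 − k). Substituting k = 149: v_149 = 149 · 16 = 2384.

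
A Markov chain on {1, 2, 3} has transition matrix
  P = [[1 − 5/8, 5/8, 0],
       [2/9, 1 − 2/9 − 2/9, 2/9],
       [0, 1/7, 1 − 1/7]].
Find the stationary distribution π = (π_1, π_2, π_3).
π = (16/131, 45/131, 70/131)

This is a birth-death chain on three states, which satisfies detailed balance: π_1 · P_{12} = π_2 · P_{21} and π_2 · P_{23} = π_3 · P_{32}.
From π_1 · 5/8 = π_2 · 2/9: π_2/π_1 = (5/8)/(2/9) = 45/16.
From π_2 · 2/9 = π_3 · 1/7: π_3/π_2 = (2/9)/(1/7) = 14/9.
Take π_1 proportional to 1; then unnormalized π = (1, 45/16, 35/8). Normalize by dividing by the sum 131/16:
  π = (16/131, 45/131, 70/131).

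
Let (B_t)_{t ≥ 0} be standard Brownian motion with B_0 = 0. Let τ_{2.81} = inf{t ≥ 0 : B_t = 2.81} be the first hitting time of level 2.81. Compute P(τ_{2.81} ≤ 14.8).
P(τ_{2.81} ≤ 14.8) = 2(1 − Φ(2.81/√14.8)) = 2(1 − Φ(0.7304)) ≈ 0.4651

By the reflection principle for standard BM, P(τ_b ≤ t) = 2 · P(B_t ≥ b). Since B_t ~ N(0, t), P(B_t ≥ 2.81) = 1 − Φ(2.81/√t) = 1 − Φ(2.81/√14.8) = 1 − Φ(0.7304) ≈ 0.23257. Doubling: P(τ_{2.81} ≤ 14.8) ≈ 2 · 0.23257 = 0.46514 ≈ 0.4651.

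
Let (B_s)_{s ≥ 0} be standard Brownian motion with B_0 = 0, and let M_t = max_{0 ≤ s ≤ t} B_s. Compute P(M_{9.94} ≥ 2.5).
P(M_{9.94} ≥ 2.5) = 2·P(B_{9.94} ≥ 2.5) = 2(1 − Φ(2.5/√9.94)) ≈ 0.4278

By the reflection principle for Brownian motion, P(M_t ≥ a) = 2 · P(B_t ≥ a) for a ≥ 0. Since B_t ~ N(0, t), P(B_t ≥ 2.5) = 1 − Φ(2.5/√t) = 1 − Φ(2.5/√9.94) = 1 − Φ(0.7930). So
  P(M_{9.94} ≥ 2.5) = 2(1 − Φ(0.7930)) ≈ 0.4278.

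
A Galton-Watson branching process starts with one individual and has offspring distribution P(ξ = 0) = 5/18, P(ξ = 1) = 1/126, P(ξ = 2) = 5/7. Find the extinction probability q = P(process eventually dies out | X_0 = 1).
q = 7/18

The pgf is f(s) = 5/18 + 1/126·s + 5/7·s². The extinction probability q is the smallest fixed point of f in [0, 1]. Setting s = f(s):
  5/7·s² + (1/126 − 1)·s + 5/18 = 0
  5/7·s² − (5/18 + 5/7)·s + 5/18 = 0
which factors as (s − 1)·(5/7·s − 5/18) = 0, giving roots s = 1 and s = (5/18)/(5/7) = 7/18.
Mean offspring μ = 1/126 + 2·5/7 = 181/126 > 1 (supercritical), so q < 1. The extinction probability is the smaller root: q = (5/18)/(5/7) = 7/18.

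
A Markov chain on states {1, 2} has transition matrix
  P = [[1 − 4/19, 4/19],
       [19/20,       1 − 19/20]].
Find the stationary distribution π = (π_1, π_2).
π_1 = 361/441, π_2 = 80/441

Solve πP = π with π_1 + π_2 = 1. From πP = π: π_1 · (1 − 4/19) + π_2 · 19/20 = π_1 ⇒ π_2 · 19/20 = π_1 · 4/19 ⇒ π_2/π_1 = (4/19)/(19/20) = 80/361. Together with π_1 + π_2 = 1:
  π_1 = (19/20)/(4/19 + 19/20) = (19/20)/(441/380) = 361/441,
  π_2 = (4/19)/(4/19 + 19/20) = (4/19)/(441/380) = 80/441.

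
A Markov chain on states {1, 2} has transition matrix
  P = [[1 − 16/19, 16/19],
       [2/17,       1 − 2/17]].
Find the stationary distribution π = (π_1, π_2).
π_1 = 19/155, π_2 = 136/155

Solve πP = π with π_1 + π_2 = 1. From πP = π: π_1 · (1 − 16/19) + π_2 · 2/17 = π_1 ⇒ π_2 · 2/17 = π_1 · 16/19 ⇒ π_2/π_1 = (16/19)/(2/17) = 136/19. Together with π_1 + π_2 = 1:
  π_1 = (2/17)/(16/19 + 2/17) = (2/17)/(310/323) = 19/155,
  π_2 = (16/19)/(16/19 + 2/17) = (16/19)/(310/323) = 136/155.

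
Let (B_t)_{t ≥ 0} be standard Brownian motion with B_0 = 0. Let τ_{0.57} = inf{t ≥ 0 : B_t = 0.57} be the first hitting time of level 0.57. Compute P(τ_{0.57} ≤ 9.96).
P(τ_{0.57} ≤ 9.96) = 2(1 − Φ(0.57/√9.96)) = 2(1 − Φ(0.1806)) ≈ 0.8567

By the reflection principle for standard BM, P(τ_b ≤ t) = 2 · P(B_t ≥ b). Since B_t ~ N(0, t), P(B_t ≥ 0.57) = 1 − Φ(0.57/√t) = 1 − Φ(0.57/√9.96) = 1 − Φ(0.1806) ≈ 0.42834. Doubling: P(τ_{0.57} ≤ 9.96) ≈ 2 · 0.42834 = 0.85668 ≈ 0.8567.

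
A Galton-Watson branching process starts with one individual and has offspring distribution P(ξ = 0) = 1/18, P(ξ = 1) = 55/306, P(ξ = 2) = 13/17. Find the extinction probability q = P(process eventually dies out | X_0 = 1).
q = 17/234

The pgf is f(s) = 1/18 + 55/306·s + 13/17·s². The extinction probability q is the smallest fixed point of f in [0, 1]. Setting s = f(s):
  13/17·s² + (55/306 − 1)·s + 1/18 = 0
  13/17·s² − (1/18 + 13/17)·s + 1/18 = 0
which factors as (s − 1)·(13/17·s − 1/18) = 0, giving roots s = 1 and s = (1/18)/(13/17) = 17/234.
Mean offspring μ = 55/306 + 2·13/17 = 523/306 > 1 (supercritical), so q < 1. The extinction probability is the smaller root: q = (1/18)/(13/17) = 17/234.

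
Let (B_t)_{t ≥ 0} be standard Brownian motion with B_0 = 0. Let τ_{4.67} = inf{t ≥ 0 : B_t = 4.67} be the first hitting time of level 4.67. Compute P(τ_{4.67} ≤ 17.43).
P(τ_{4.67} ≤ 17.43) = 2(1 − Φ(4.67/√17.43)) = 2(1 − Φ(1.1186)) ≈ 0.2633

By the reflection principle for standard BM, P(τ_b ≤ t) = 2 · P(B_t ≥ b). Since B_t ~ N(0, t), P(B_t ≥ 4.67) = 1 − Φ(4.67/√t) = 1 − Φ(4.67/√17.43) = 1 − Φ(1.1186) ≈ 0.13166. Doubling: P(τ_{4.67} ≤ 17.43) ≈ 2 · 0.13166 = 0.26332 ≈ 0.2633.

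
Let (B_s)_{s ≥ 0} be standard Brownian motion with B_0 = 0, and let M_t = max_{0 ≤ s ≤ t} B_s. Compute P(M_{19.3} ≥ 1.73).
P(M_{19.3} ≥ 1.73) = 2·P(B_{19.3} ≥ 1.73) = 2(1 − Φ(1.73/√19.3)) ≈ 0.6937

By the reflection principle for Brownian motion, P(M_t ≥ a) = 2 · P(B_t ≥ a) for a ≥ 0. Since B_t ~ N(0, t), P(B_t ≥ 1.73) = 1 − Φ(1.73/√t) = 1 − Φ(1.73/√19.3) = 1 − Φ(0.3938). So
  P(M_{19.3} ≥ 1.73) = 2(1 − Φ(0.3938)) ≈ 0.6937.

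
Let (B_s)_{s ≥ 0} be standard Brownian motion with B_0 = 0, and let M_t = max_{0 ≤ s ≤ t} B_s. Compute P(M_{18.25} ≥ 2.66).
P(M_{18.25} ≥ 2.66) = 2·P(B_{18.25} ≥ 2.66) = 2(1 − Φ(2.66/√18.25)) ≈ 0.5335

By the reflection principle for Brownian motion, P(M_t ≥ a) = 2 · P(B_t ≥ a) for a ≥ 0. Since B_t ~ N(0, t), P(B_t ≥ 2.66) = 1 − Φ(2.66/√t) = 1 − Φ(2.66/√18.25) = 1 − Φ(0.6227). So
  P(M_{18.25} ≥ 2.66) = 2(1 − Φ(0.6227)) ≈ 0.5335.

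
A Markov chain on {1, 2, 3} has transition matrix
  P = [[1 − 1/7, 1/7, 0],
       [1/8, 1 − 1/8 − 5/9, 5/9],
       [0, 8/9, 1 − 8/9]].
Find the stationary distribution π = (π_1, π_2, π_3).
π = (7/20, 2/5, 1/4)

This is a birth-death chain on three states, which satisfies detailed balance: π_1 · P_{12} = π_2 · P_{21} and π_2 · P_{23} = π_3 · P_{32}.
From π_1 · 1/7 = π_2 · 1/8: π_2/π_1 = (1/7)/(1/8) = 8/7.
From π_2 · 5/9 = π_3 · 8/9: π_3/π_2 = (5/9)/(8/9) = 5/8.
Take π_1 proportional to 1; then unnormalized π = (1, 8/7, 5/7). Normalize by dividing by the sum 20/7:
  π = (7/20, 2/5, 1/4).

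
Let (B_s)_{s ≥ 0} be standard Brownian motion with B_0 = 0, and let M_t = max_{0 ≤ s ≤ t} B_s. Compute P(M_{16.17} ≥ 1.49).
P(M_{16.17} ≥ 1.49) = 2·P(B_{16.17} ≥ 1.49) = 2(1 − Φ(1.49/√16.17)) ≈ 0.7110

By the reflection principle for Brownian motion, P(M_t ≥ a) = 2 · P(B_t ≥ a) for a ≥ 0. Since B_t ~ N(0, t), P(B_t ≥ 1.49) = 1 − Φ(1.49/√t) = 1 − Φ(1.49/√16.17) = 1 − Φ(0.3705). So
  P(M_{16.17} ≥ 1.49) = 2(1 − Φ(0.3705)) ≈ 0.7110.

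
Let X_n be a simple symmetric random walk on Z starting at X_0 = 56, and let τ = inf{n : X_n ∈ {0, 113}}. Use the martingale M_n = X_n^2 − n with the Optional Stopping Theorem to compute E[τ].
E[τ] = 3192

M_n = X_n^2 − n is a martingale (since E[X_{n+1}^2 | F_n] = X_n^2 + 1). By OST (τ has finite mean in a bounded region), E[M_τ] = E[M_0] = X_0^2 − 0 = 56^2 = 3136. Also E[M_τ] = E[X_τ^2] − E[τ]. The walk exits at 0 or 113, with P(hit 113 first) = 56/113, so E[X_τ^2] = 113^2 · 56/113 + 0 = 6328. Thus E[τ] = E[X_τ^2] − E[M_τ] = 6328 − 3136 = 3192 = 56(113 − 56) = 3192.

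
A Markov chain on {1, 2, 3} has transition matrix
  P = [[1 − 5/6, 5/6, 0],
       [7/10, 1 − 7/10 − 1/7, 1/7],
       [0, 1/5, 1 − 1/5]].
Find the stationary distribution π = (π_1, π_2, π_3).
π = (49/149, 175/447, 125/447)

This is a birth-death chain on three states, which satisfies detailed balance: π_1 · P_{12} = π_2 · P_{21} and π_2 · P_{23} = π_3 · P_{32}.
From π_1 · 5/6 = π_2 · 7/10: π_2/π_1 = (5/6)/(7/10) = 25/21.
From π_2 · 1/7 = π_3 · 1/5: π_3/π_2 = (1/7)/(1/5) = 5/7.
Take π_1 proportional to 1; then unnormalized π = (1, 25/21, 125/147). Normalize by dividing by the sum 149/49:
  π = (49/149, 175/447, 125/447).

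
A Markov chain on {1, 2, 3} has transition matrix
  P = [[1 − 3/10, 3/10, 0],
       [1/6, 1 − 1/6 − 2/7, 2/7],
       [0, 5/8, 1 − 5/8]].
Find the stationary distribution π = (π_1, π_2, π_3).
π = (175/634, 315/634, 72/317)

This is a birth-death chain on three states, which satisfies detailed balance: π_1 · P_{12} = π_2 · P_{21} and π_2 · P_{23} = π_3 · P_{32}.
From π_1 · 3/10 = π_2 · 1/6: π_2/π_1 = (3/10)/(1/6) = 9/5.
From π_2 · 2/7 = π_3 · 5/8: π_3/π_2 = (2/7)/(5/8) = 16/35.
Take π_1 proportional to 1; then unnormalized π = (1, 9/5, 144/175). Normalize by dividing by the sum 634/175:
  π = (175/634, 315/634, 72/317).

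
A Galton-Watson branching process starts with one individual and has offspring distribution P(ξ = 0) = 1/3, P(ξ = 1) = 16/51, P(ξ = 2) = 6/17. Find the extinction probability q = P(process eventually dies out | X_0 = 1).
q = 17/18

The pgf is f(s) = 1/3 + 16/51·s + 6/17·s². The extinction probability q is the smallest fixed point of f in [0, 1]. Setting s = f(s):
  6/17·s² + (16/51 − 1)·s + 1/3 = 0
  6/17·s² − (1/3 + 6/17)·s + 1/3 = 0
which factors as (s − 1)·(6/17·s − 1/3) = 0, giving roots s = 1 and s = (1/3)/(6/17) = 17/18.
Mean offspring μ = 16/51 + 2·6/17 = 52/51 > 1 (supercritical), so q < 1. The extinction probability is the smaller root: q = (1/3)/(6/17) = 17/18.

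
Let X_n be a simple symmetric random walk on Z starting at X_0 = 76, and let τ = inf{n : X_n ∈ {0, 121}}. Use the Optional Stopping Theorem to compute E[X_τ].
E[X_τ] = 76

X_n is a martingale and τ is a bounded-mean stopping time (indeed τ is finite a.s. with bounded expectation since the walk is in a bounded region). By the OST, E[X_τ] = E[X_0] = 76. Equivalently: E[X_τ] = 121 · P(hit 121 first) + 0 · P(hit 0 first) = 121 · (76/121) = 76.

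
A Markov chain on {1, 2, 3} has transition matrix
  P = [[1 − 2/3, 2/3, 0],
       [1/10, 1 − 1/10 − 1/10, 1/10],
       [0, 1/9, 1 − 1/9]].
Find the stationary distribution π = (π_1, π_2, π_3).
π = (3/41, 20/41, 18/41)

This is a birth-death chain on three states, which satisfies detailed balance: π_1 · P_{12} = π_2 · P_{21} and π_2 · P_{23} = π_3 · P_{32}.
From π_1 · 2/3 = π_2 · 1/10: π_2/π_1 = (2/3)/(1/10) = 20/3.
From π_2 · 1/10 = π_3 · 1/9: π_3/π_2 = (1/10)/(1/9) = 9/10.
Take π_1 proportional to 1; then unnormalized π = (1, 20/3, 6). Normalize by dividing by the sum 41/3:
  π = (3/41, 20/41, 18/41).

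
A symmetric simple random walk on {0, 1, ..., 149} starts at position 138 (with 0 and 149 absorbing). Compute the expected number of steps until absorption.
E[τ | X_0 = 138] = 1518

Let v_k = E[τ | X_0 = k]. Boundary: v_0 = v_149 = 0. Recurrence: v_k = 1 + (v_{k-1} + v_{k+1})/2 for 1 ≤ k ≤ 148. The particular solution to v_k − (v_{k-1} + v_{k+1})/2 = 1 is v_k = −k^2. Adding homogeneous solution A + B k and matching boundaries gives v_k = k (149 − k). Substituting k = 138: v_138 = 138 · 11 = 1518.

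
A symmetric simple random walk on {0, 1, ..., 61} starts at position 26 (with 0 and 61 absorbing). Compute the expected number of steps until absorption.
E[τ | X_0 = 26] = 910

Let v_k = E[τ | X_0 = k]. Boundary: v_0 = v_61 = 0. Recurrence: v_k = 1 + (v_{k-1} + v_{k+1})/2 for 1 ≤ k ≤ 60. The particular solution to v_k − (v_{k-1} + v_{k+1})/2 = 1 is v_k = −k^2. Adding homogeneous solution A + B k and matching boundaries gives v_k = k (61 − k). Substituting k = 26: v_26 = 26 · 35 = 910.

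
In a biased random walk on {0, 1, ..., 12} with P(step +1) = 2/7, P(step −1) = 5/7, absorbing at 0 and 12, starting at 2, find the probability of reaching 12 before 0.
P(hit 12 before 0) = (1 − (5/2)^2) / (1 − (5/2)^12) = 1024/11625549

Let u_k denote P(reach 12 before 0 | start at k). Boundary: u_0 = 0, u_12 = 1. Recurrence: u_k = 2/7·u_{k+1} + 5/7·u_{k-1} for 1 ≤ k ≤ 11. Try u_k = A + B·r^k with r = q/p = (5/7)/(2/7) = 5/2. Substitution satisfies the recurrence; boundary conditions give:
  u_k = (1 − r^k) / (1 − r^N) = (1 − (5/2)^2) / (1 − (5/2)^12) = 1024/11625549.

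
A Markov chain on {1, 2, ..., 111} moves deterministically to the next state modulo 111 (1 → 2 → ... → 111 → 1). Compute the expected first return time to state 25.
E[T_25 | X_0 = 25] = 111

The chain cycles deterministically, so starting at state 25 it returns in exactly 111 steps. Equivalently, the stationary distribution is uniform π_j = 1/111 for every state j, so by Kac's formula E[T_25] = 1/π_25 = 111.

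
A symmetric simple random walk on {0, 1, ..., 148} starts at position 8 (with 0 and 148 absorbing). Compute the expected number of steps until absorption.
E[τ | X_0 = 8] = 1120

Let v_k = E[τ | X_0 = k]. Boundary: v_0 = v_148 = 0. Recurrence: v_k = 1 + (v_{k-1} + v_{k+1})/2 for 1 ≤ k ≤ 147. The particular solution to v_k − (v_{k-1} + v_{k+1})/2 = 1 is v_k = −k^2. Adding homogeneous solution A + B k and matching boundaries gives v_k = k (148 − k). Substituting k = 8: v_8 = 8 · 140 = 1120.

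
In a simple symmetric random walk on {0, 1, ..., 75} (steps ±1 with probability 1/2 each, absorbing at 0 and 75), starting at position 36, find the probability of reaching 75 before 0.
P(hit 75 before 0) = 36/75 = 12/25

Let u_k = P(hit 75 before 0 | start at k). Then u_0 = 0, u_75 = 1, and u_k = u_{k-1}/2 + u_{k+1}/2 for 1 ≤ k ≤ 74. This harmonic recurrence is solved by u_k = k/75, giving u_36 = 36/75 = 12/25.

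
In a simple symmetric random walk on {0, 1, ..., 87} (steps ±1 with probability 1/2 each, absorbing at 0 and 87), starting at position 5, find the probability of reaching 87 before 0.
P(hit 87 before 0) = 5/87

Let u_k = P(hit 87 before 0 | start at k). Then u_0 = 0, u_87 = 1, and u_k = u_{k-1}/2 + u_{k+1}/2 for 1 ≤ k ≤ 86. This harmonic recurrence is solved by u_k = k/87, giving u_5 = 5/87.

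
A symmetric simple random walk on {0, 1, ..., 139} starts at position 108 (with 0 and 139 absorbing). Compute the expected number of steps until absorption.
E[τ | X_0 = 108] = 3348

Let v_k = E[τ | X_0 = k]. Boundary: v_0 = v_139 = 0. Recurrence: v_k = 1 + (v_{k-1} + v_{k+1})/2 for 1 ≤ k ≤ 138. The particular solution to v_k − (v_{k-1} + v_{k+1})/2 = 1 is v_k = −k^2. Adding homogeneous solution A + B k and matching boundaries gives v_k = k (139 − k). Substituting k = 108: v_108 = 108 · 31 = 3348.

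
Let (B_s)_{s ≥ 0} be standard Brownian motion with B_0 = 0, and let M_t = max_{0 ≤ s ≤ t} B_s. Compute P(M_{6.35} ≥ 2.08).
P(M_{6.35} ≥ 2.08) = 2·P(B_{6.35} ≥ 2.08) = 2(1 − Φ(2.08/√6.35)) ≈ 0.4091

By the reflection principle for Brownian motion, P(M_t ≥ a) = 2 · P(B_t ≥ a) for a ≥ 0. Since B_t ~ N(0, t), P(B_t ≥ 2.08) = 1 − Φ(2.08/√t) = 1 − Φ(2.08/√6.35) = 1 − Φ(0.8254). So
  P(M_{6.35} ≥ 2.08) = 2(1 − Φ(0.8254)) ≈ 0.4091.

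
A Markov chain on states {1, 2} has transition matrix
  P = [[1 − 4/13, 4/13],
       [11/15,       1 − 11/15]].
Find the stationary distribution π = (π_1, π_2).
π_1 = 143/203, π_2 = 60/203

Solve πP = π with π_1 + π_2 = 1. From πP = π: π_1 · (1 − 4/13) + π_2 · 11/15 = π_1 ⇒ π_2 · 11/15 = π_1 · 4/13 ⇒ π_2/π_1 = (4/13)/(11/15) = 60/143. Together with π_1 + π_2 = 1:
  π_1 = (11/15)/(4/13 + 11/15) = (11/15)/(203/195) = 143/203,
  π_2 = (4/13)/(4/13 + 11/15) = (4/13)/(203/195) = 60/203.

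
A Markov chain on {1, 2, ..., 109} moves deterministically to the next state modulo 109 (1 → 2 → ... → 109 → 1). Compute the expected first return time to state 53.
E[T_53 | X_0 = 53] = 109

The chain cycles deterministically, so starting at state 53 it returns in exactly 109 steps. Equivalently, the stationary distribution is uniform π_j = 1/109 for every state j, so by Kac's formula E[T_53] = 1/π_53 = 109.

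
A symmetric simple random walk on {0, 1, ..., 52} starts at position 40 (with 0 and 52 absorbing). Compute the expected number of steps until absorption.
E[τ | X_0 = 40] = 480

Let v_k = E[τ | X_0 = k]. Boundary: v_0 = v_52 = 0. Recurrence: v_k = 1 + (v_{k-1} + v_{k+1})/2 for 1 ≤ k ≤ 51. The particular solution to v_k − (v_{k-1} + v_{k+1})/2 = 1 is v_k = −k^2. Adding homogeneous solution A + B k and matching boundaries gives v_k = k (52 − k). Substituting k = 40: v_40 = 40 · 12 = 480.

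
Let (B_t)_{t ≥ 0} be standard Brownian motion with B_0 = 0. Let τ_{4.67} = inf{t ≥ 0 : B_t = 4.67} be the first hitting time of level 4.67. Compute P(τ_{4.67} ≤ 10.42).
P(τ_{4.67} ≤ 10.42) = 2(1 − Φ(4.67/√10.42)) = 2(1 − Φ(1.4467)) ≈ 0.1480

By the reflection principle for standard BM, P(τ_b ≤ t) = 2 · P(B_t ≥ b). Since B_t ~ N(0, t), P(B_t ≥ 4.67) = 1 − Φ(4.67/√t) = 1 − Φ(4.67/√10.42) = 1 − Φ(1.4467) ≈ 0.07399. Doubling: P(τ_{4.67} ≤ 10.42) ≈ 2 · 0.07399 = 0.14798 ≈ 0.1480.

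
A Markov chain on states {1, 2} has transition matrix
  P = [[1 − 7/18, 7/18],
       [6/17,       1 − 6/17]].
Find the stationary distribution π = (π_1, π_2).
π_1 = 108/227, π_2 = 119/227

Solve πP = π with π_1 + π_2 = 1. From πP = π: π_1 · (1 − 7/18) + π_2 · 6/17 = π_1 ⇒ π_2 · 6/17 = π_1 · 7/18 ⇒ π_2/π_1 = (7/18)/(6/17) = 119/108. Together with π_1 + π_2 = 1:
  π_1 = (6/17)/(7/18 + 6/17) = (6/17)/(227/306) = 108/227,
  π_2 = (7/18)/(7/18 + 6/17) = (7/18)/(227/306) = 119/227.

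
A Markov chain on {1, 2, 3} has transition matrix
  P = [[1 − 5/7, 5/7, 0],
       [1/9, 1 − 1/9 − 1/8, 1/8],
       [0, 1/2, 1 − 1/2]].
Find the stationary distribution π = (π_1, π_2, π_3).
π = (28/253, 180/253, 45/253)

This is a birth-death chain on three states, which satisfies detailed balance: π_1 · P_{12} = π_2 · P_{21} and π_2 · P_{23} = π_3 · P_{32}.
From π_1 · 5/7 = π_2 · 1/9: π_2/π_1 = (5/7)/(1/9) = 45/7.
From π_2 · 1/8 = π_3 · 1/2: π_3/π_2 = (1/8)/(1/2) = 1/4.
Take π_1 proportional to 1; then unnormalized π = (1, 45/7, 45/28). Normalize by dividing by the sum 253/28:
  π = (28/253, 180/253, 45/253).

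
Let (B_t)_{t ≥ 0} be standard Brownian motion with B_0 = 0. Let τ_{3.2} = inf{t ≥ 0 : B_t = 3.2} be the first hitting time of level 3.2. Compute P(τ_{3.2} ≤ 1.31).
P(τ_{3.2} ≤ 1.31) = 2(1 − Φ(3.2/√1.31)) = 2(1 − Φ(2.7959)) ≈ 0.0052

By the reflection principle for standard BM, P(τ_b ≤ t) = 2 · P(B_t ≥ b). Since B_t ~ N(0, t), P(B_t ≥ 3.2) = 1 − Φ(3.2/√t) = 1 − Φ(3.2/√1.31) = 1 − Φ(2.7959) ≈ 0.00259. Doubling: P(τ_{3.2} ≤ 1.31) ≈ 2 · 0.00259 = 0.00518 ≈ 0.0052.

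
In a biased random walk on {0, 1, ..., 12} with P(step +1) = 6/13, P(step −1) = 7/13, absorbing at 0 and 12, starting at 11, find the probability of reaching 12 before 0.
P(hit 12 before 0) = (1 − (7/6)^11) / (1 − (7/6)^12) = 9687178122/11664504865

Let u_k denote P(reach 12 before 0 | start at k). Boundary: u_0 = 0, u_12 = 1. Recurrence: u_k = 6/13·u_{k+1} + 7/13·u_{k-1} for 1 ≤ k ≤ 11. Try u_k = A + B·r^k with r = q/p = (7/13)/(6/13) = 7/6. Substitution satisfies the recurrence; boundary conditions give:
  u_k = (1 − r^k) / (1 − r^N) = (1 − (7/6)^11) / (1 − (7/6)^12) = 9687178122/11664504865.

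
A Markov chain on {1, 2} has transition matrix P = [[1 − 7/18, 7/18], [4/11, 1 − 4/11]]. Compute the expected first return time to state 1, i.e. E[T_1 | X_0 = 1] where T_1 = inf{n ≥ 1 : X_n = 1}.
E[T_1 | X_0 = 1] = 1/π_1 = 149/72

For an irreducible recurrent Markov chain with stationary distribution π, E[T_i | X_0 = i] = 1/π_i (Kac's formula). Here π_1 = (4/11)/(7/18 + 4/11) = (4/11)/(149/198) = 72/149, so E[T_1 | X_0 = 1] = 1/π_1 = (7/18 + 4/11)/(4/11) = (149/198)/(4/11) = 149/72.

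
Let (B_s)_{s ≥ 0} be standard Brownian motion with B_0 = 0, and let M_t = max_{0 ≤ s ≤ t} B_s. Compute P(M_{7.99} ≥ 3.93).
P(M_{7.99} ≥ 3.93) = 2·P(B_{7.99} ≥ 3.93) = 2(1 − Φ(3.93/√7.99)) ≈ 0.1644

By the reflection principle for Brownian motion, P(M_t ≥ a) = 2 · P(B_t ≥ a) for a ≥ 0. Since B_t ~ N(0, t), P(B_t ≥ 3.93) = 1 − Φ(3.93/√t) = 1 − Φ(3.93/√7.99) = 1 − Φ(1.3903). So
  P(M_{7.99} ≥ 3.93) = 2(1 − Φ(1.3903)) ≈ 0.1644.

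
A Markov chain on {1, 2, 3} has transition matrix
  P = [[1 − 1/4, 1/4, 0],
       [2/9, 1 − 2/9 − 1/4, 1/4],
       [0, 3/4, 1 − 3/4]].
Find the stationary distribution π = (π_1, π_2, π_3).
π = (2/5, 9/20, 3/20)

This is a birth-death chain on three states, which satisfies detailed balance: π_1 · P_{12} = π_2 · P_{21} and π_2 · P_{23} = π_3 · P_{32}.
From π_1 · 1/4 = π_2 · 2/9: π_2/π_1 = (1/4)/(2/9) = 9/8.
From π_2 · 1/4 = π_3 · 3/4: π_3/π_2 = (1/4)/(3/4) = 1/3.
Take π_1 proportional to 1; then unnormalized π = (1, 9/8, 3/8). Normalize by dividing by the sum 5/2:
  π = (2/5, 9/20, 3/20).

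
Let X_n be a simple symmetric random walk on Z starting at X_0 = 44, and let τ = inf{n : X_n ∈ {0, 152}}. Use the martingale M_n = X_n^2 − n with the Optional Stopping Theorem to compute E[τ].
E[τ] = 4752

M_n = X_n^2 − n is a martingale (since E[X_{n+1}^2 | F_n] = X_n^2 + 1). By OST (τ has finite mean in a bounded region), E[M_τ] = E[M_0] = X_0^2 − 0 = 44^2 = 1936. Also E[M_τ] = E[X_τ^2] − E[τ]. The walk exits at 0 or 152, with P(hit 152 first) = 44/152, so E[X_τ^2] = 152^2 · 44/152 + 0 = 6688. Thus E[τ] = E[X_τ^2] − E[M_τ] = 6688 − 1936 = 4752 = 44(152 − 44) = 4752.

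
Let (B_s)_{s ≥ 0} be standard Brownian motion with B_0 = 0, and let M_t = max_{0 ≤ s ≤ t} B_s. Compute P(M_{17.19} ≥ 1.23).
P(M_{17.19} ≥ 1.23) = 2·P(B_{17.19} ≥ 1.23) = 2(1 − Φ(1.23/√17.19)) ≈ 0.7667

By the reflection principle for Brownian motion, P(M_t ≥ a) = 2 · P(B_t ≥ a) for a ≥ 0. Since B_t ~ N(0, t), P(B_t ≥ 1.23) = 1 − Φ(1.23/√t) = 1 − Φ(1.23/√17.19) = 1 − Φ(0.2967). So
  P(M_{17.19} ≥ 1.23) = 2(1 − Φ(0.2967)) ≈ 0.7667.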